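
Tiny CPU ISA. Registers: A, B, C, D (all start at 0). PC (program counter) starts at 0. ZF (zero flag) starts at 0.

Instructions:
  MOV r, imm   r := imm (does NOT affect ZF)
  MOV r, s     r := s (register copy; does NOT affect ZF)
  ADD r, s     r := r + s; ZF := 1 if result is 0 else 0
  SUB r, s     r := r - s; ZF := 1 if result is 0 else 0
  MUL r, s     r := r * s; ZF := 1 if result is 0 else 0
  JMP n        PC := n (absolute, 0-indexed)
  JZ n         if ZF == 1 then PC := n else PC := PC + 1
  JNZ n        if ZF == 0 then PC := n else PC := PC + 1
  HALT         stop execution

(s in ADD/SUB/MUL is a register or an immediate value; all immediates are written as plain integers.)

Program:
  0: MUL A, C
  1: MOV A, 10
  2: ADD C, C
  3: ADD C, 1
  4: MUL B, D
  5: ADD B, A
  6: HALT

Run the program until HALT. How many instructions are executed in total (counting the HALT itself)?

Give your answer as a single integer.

Step 1: PC=0 exec 'MUL A, C'. After: A=0 B=0 C=0 D=0 ZF=1 PC=1
Step 2: PC=1 exec 'MOV A, 10'. After: A=10 B=0 C=0 D=0 ZF=1 PC=2
Step 3: PC=2 exec 'ADD C, C'. After: A=10 B=0 C=0 D=0 ZF=1 PC=3
Step 4: PC=3 exec 'ADD C, 1'. After: A=10 B=0 C=1 D=0 ZF=0 PC=4
Step 5: PC=4 exec 'MUL B, D'. After: A=10 B=0 C=1 D=0 ZF=1 PC=5
Step 6: PC=5 exec 'ADD B, A'. After: A=10 B=10 C=1 D=0 ZF=0 PC=6
Step 7: PC=6 exec 'HALT'. After: A=10 B=10 C=1 D=0 ZF=0 PC=6 HALTED
Total instructions executed: 7

Answer: 7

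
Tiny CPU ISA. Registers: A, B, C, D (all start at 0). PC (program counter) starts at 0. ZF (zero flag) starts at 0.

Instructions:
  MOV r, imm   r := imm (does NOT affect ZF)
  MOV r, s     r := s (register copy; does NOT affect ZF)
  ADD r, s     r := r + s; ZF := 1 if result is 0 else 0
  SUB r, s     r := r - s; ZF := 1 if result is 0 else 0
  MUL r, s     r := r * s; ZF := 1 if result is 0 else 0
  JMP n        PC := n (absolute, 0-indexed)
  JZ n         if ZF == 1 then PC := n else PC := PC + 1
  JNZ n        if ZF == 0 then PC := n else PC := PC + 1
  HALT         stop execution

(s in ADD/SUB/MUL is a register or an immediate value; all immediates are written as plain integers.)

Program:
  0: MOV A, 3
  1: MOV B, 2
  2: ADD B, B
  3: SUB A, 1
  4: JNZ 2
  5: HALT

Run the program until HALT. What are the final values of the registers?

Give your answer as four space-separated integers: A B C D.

Answer: 0 16 0 0

Derivation:
Step 1: PC=0 exec 'MOV A, 3'. After: A=3 B=0 C=0 D=0 ZF=0 PC=1
Step 2: PC=1 exec 'MOV B, 2'. After: A=3 B=2 C=0 D=0 ZF=0 PC=2
Step 3: PC=2 exec 'ADD B, B'. After: A=3 B=4 C=0 D=0 ZF=0 PC=3
Step 4: PC=3 exec 'SUB A, 1'. After: A=2 B=4 C=0 D=0 ZF=0 PC=4
Step 5: PC=4 exec 'JNZ 2'. After: A=2 B=4 C=0 D=0 ZF=0 PC=2
Step 6: PC=2 exec 'ADD B, B'. After: A=2 B=8 C=0 D=0 ZF=0 PC=3
Step 7: PC=3 exec 'SUB A, 1'. After: A=1 B=8 C=0 D=0 ZF=0 PC=4
Step 8: PC=4 exec 'JNZ 2'. After: A=1 B=8 C=0 D=0 ZF=0 PC=2
Step 9: PC=2 exec 'ADD B, B'. After: A=1 B=16 C=0 D=0 ZF=0 PC=3
Step 10: PC=3 exec 'SUB A, 1'. After: A=0 B=16 C=0 D=0 ZF=1 PC=4
Step 11: PC=4 exec 'JNZ 2'. After: A=0 B=16 C=0 D=0 ZF=1 PC=5
Step 12: PC=5 exec 'HALT'. After: A=0 B=16 C=0 D=0 ZF=1 PC=5 HALTED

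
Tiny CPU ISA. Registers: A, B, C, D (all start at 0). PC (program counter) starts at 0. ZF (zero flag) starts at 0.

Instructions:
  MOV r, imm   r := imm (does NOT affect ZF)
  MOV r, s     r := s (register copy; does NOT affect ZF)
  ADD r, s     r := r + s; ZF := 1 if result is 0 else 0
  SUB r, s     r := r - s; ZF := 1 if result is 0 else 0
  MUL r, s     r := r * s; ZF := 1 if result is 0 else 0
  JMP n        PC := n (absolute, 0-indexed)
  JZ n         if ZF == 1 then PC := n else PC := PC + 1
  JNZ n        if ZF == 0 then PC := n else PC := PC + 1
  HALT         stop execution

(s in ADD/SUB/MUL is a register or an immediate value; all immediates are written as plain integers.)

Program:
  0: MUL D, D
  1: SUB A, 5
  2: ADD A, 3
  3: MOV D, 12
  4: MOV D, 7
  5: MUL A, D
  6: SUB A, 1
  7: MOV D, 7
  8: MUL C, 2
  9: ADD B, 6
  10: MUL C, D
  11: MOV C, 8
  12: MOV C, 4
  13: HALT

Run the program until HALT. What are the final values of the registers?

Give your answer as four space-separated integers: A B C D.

Answer: -15 6 4 7

Derivation:
Step 1: PC=0 exec 'MUL D, D'. After: A=0 B=0 C=0 D=0 ZF=1 PC=1
Step 2: PC=1 exec 'SUB A, 5'. After: A=-5 B=0 C=0 D=0 ZF=0 PC=2
Step 3: PC=2 exec 'ADD A, 3'. After: A=-2 B=0 C=0 D=0 ZF=0 PC=3
Step 4: PC=3 exec 'MOV D, 12'. After: A=-2 B=0 C=0 D=12 ZF=0 PC=4
Step 5: PC=4 exec 'MOV D, 7'. After: A=-2 B=0 C=0 D=7 ZF=0 PC=5
Step 6: PC=5 exec 'MUL A, D'. After: A=-14 B=0 C=0 D=7 ZF=0 PC=6
Step 7: PC=6 exec 'SUB A, 1'. After: A=-15 B=0 C=0 D=7 ZF=0 PC=7
Step 8: PC=7 exec 'MOV D, 7'. After: A=-15 B=0 C=0 D=7 ZF=0 PC=8
Step 9: PC=8 exec 'MUL C, 2'. After: A=-15 B=0 C=0 D=7 ZF=1 PC=9
Step 10: PC=9 exec 'ADD B, 6'. After: A=-15 B=6 C=0 D=7 ZF=0 PC=10
Step 11: PC=10 exec 'MUL C, D'. After: A=-15 B=6 C=0 D=7 ZF=1 PC=11
Step 12: PC=11 exec 'MOV C, 8'. After: A=-15 B=6 C=8 D=7 ZF=1 PC=12
Step 13: PC=12 exec 'MOV C, 4'. After: A=-15 B=6 C=4 D=7 ZF=1 PC=13
Step 14: PC=13 exec 'HALT'. After: A=-15 B=6 C=4 D=7 ZF=1 PC=13 HALTED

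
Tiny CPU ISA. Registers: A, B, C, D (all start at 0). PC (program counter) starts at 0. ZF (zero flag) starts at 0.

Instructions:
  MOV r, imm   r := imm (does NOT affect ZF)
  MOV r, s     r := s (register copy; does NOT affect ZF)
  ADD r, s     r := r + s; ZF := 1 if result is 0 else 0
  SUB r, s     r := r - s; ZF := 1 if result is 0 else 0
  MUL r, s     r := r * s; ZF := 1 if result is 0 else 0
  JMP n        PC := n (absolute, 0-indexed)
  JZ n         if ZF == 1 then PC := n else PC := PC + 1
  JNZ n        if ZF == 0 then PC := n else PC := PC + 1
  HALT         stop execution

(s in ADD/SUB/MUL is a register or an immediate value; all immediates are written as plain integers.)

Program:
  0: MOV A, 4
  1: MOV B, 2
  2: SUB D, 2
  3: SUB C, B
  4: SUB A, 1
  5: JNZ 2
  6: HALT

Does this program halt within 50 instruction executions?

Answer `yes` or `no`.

Step 1: PC=0 exec 'MOV A, 4'. After: A=4 B=0 C=0 D=0 ZF=0 PC=1
Step 2: PC=1 exec 'MOV B, 2'. After: A=4 B=2 C=0 D=0 ZF=0 PC=2
Step 3: PC=2 exec 'SUB D, 2'. After: A=4 B=2 C=0 D=-2 ZF=0 PC=3
Step 4: PC=3 exec 'SUB C, B'. After: A=4 B=2 C=-2 D=-2 ZF=0 PC=4
Step 5: PC=4 exec 'SUB A, 1'. After: A=3 B=2 C=-2 D=-2 ZF=0 PC=5
Step 6: PC=5 exec 'JNZ 2'. After: A=3 B=2 C=-2 D=-2 ZF=0 PC=2
Step 7: PC=2 exec 'SUB D, 2'. After: A=3 B=2 C=-2 D=-4 ZF=0 PC=3
Step 8: PC=3 exec 'SUB C, B'. After: A=3 B=2 C=-4 D=-4 ZF=0 PC=4
Step 9: PC=4 exec 'SUB A, 1'. After: A=2 B=2 C=-4 D=-4 ZF=0 PC=5
Step 10: PC=5 exec 'JNZ 2'. After: A=2 B=2 C=-4 D=-4 ZF=0 PC=2
Step 11: PC=2 exec 'SUB D, 2'. After: A=2 B=2 C=-4 D=-6 ZF=0 PC=3
Step 12: PC=3 exec 'SUB C, B'. After: A=2 B=2 C=-6 D=-6 ZF=0 PC=4
Step 13: PC=4 exec 'SUB A, 1'. After: A=1 B=2 C=-6 D=-6 ZF=0 PC=5
Step 14: PC=5 exec 'JNZ 2'. After: A=1 B=2 C=-6 D=-6 ZF=0 PC=2
Step 15: PC=2 exec 'SUB D, 2'. After: A=1 B=2 C=-6 D=-8 ZF=0 PC=3
Step 16: PC=3 exec 'SUB C, B'. After: A=1 B=2 C=-8 D=-8 ZF=0 PC=4
Step 17: PC=4 exec 'SUB A, 1'. After: A=0 B=2 C=-8 D=-8 ZF=1 PC=5
Step 18: PC=5 exec 'JNZ 2'. After: A=0 B=2 C=-8 D=-8 ZF=1 PC=6
Step 19: PC=6 exec 'HALT'. After: A=0 B=2 C=-8 D=-8 ZF=1 PC=6 HALTED

Answer: yes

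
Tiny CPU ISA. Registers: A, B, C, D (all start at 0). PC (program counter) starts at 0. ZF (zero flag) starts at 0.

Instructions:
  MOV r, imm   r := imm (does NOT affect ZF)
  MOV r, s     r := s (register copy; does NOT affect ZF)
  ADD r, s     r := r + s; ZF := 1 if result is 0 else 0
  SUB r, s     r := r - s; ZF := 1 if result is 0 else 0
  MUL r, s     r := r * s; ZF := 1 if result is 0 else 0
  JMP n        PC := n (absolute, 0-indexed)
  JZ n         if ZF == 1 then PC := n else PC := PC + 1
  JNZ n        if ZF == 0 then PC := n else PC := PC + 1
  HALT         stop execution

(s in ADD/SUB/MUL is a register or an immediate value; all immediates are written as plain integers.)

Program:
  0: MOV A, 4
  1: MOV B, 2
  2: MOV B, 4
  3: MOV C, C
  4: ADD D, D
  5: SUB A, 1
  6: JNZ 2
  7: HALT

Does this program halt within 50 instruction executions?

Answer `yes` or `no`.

Answer: yes

Derivation:
Step 1: PC=0 exec 'MOV A, 4'. After: A=4 B=0 C=0 D=0 ZF=0 PC=1
Step 2: PC=1 exec 'MOV B, 2'. After: A=4 B=2 C=0 D=0 ZF=0 PC=2
Step 3: PC=2 exec 'MOV B, 4'. After: A=4 B=4 C=0 D=0 ZF=0 PC=3
Step 4: PC=3 exec 'MOV C, C'. After: A=4 B=4 C=0 D=0 ZF=0 PC=4
Step 5: PC=4 exec 'ADD D, D'. After: A=4 B=4 C=0 D=0 ZF=1 PC=5
Step 6: PC=5 exec 'SUB A, 1'. After: A=3 B=4 C=0 D=0 ZF=0 PC=6
Step 7: PC=6 exec 'JNZ 2'. After: A=3 B=4 C=0 D=0 ZF=0 PC=2
Step 8: PC=2 exec 'MOV B, 4'. After: A=3 B=4 C=0 D=0 ZF=0 PC=3
Step 9: PC=3 exec 'MOV C, C'. After: A=3 B=4 C=0 D=0 ZF=0 PC=4
Step 10: PC=4 exec 'ADD D, D'. After: A=3 B=4 C=0 D=0 ZF=1 PC=5
Step 11: PC=5 exec 'SUB A, 1'. After: A=2 B=4 C=0 D=0 ZF=0 PC=6
Step 12: PC=6 exec 'JNZ 2'. After: A=2 B=4 C=0 D=0 ZF=0 PC=2
Step 13: PC=2 exec 'MOV B, 4'. After: A=2 B=4 C=0 D=0 ZF=0 PC=3
Step 14: PC=3 exec 'MOV C, C'. After: A=2 B=4 C=0 D=0 ZF=0 PC=4
Step 15: PC=4 exec 'ADD D, D'. After: A=2 B=4 C=0 D=0 ZF=1 PC=5
Step 16: PC=5 exec 'SUB A, 1'. After: A=1 B=4 C=0 D=0 ZF=0 PC=6
Step 17: PC=6 exec 'JNZ 2'. After: A=1 B=4 C=0 D=0 ZF=0 PC=2
Step 18: PC=2 exec 'MOV B, 4'. After: A=1 B=4 C=0 D=0 ZF=0 PC=3
Step 19: PC=3 exec 'MOV C, C'. After: A=1 B=4 C=0 D=0 ZF=0 PC=4
Step 20: PC=4 exec 'ADD D, D'. After: A=1 B=4 C=0 D=0 ZF=1 PC=5
Step 21: PC=5 exec 'SUB A, 1'. After: A=0 B=4 C=0 D=0 ZF=1 PC=6
Step 22: PC=6 exec 'JNZ 2'. After: A=0 B=4 C=0 D=0 ZF=1 PC=7
Step 23: PC=7 exec 'HALT'. After: A=0 B=4 C=0 D=0 ZF=1 PC=7 HALTED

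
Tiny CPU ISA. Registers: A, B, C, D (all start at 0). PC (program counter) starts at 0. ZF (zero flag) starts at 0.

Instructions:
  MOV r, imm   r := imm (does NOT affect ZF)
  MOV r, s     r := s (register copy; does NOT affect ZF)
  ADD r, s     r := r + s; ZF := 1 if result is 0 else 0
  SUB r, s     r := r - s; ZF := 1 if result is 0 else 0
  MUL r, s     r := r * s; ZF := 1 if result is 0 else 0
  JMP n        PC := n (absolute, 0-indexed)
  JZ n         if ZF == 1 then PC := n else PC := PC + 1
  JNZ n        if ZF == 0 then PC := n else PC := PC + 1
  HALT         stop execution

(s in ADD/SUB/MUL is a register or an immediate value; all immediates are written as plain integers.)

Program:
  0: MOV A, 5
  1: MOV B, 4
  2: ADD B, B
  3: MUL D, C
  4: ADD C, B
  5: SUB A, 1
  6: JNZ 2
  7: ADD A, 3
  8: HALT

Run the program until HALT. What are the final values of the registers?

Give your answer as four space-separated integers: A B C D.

Step 1: PC=0 exec 'MOV A, 5'. After: A=5 B=0 C=0 D=0 ZF=0 PC=1
Step 2: PC=1 exec 'MOV B, 4'. After: A=5 B=4 C=0 D=0 ZF=0 PC=2
Step 3: PC=2 exec 'ADD B, B'. After: A=5 B=8 C=0 D=0 ZF=0 PC=3
Step 4: PC=3 exec 'MUL D, C'. After: A=5 B=8 C=0 D=0 ZF=1 PC=4
Step 5: PC=4 exec 'ADD C, B'. After: A=5 B=8 C=8 D=0 ZF=0 PC=5
Step 6: PC=5 exec 'SUB A, 1'. After: A=4 B=8 C=8 D=0 ZF=0 PC=6
Step 7: PC=6 exec 'JNZ 2'. After: A=4 B=8 C=8 D=0 ZF=0 PC=2
Step 8: PC=2 exec 'ADD B, B'. After: A=4 B=16 C=8 D=0 ZF=0 PC=3
Step 9: PC=3 exec 'MUL D, C'. After: A=4 B=16 C=8 D=0 ZF=1 PC=4
Step 10: PC=4 exec 'ADD C, B'. After: A=4 B=16 C=24 D=0 ZF=0 PC=5
Step 11: PC=5 exec 'SUB A, 1'. After: A=3 B=16 C=24 D=0 ZF=0 PC=6
Step 12: PC=6 exec 'JNZ 2'. After: A=3 B=16 C=24 D=0 ZF=0 PC=2
Step 13: PC=2 exec 'ADD B, B'. After: A=3 B=32 C=24 D=0 ZF=0 PC=3
Step 14: PC=3 exec 'MUL D, C'. After: A=3 B=32 C=24 D=0 ZF=1 PC=4
Step 15: PC=4 exec 'ADD C, B'. After: A=3 B=32 C=56 D=0 ZF=0 PC=5
Step 16: PC=5 exec 'SUB A, 1'. After: A=2 B=32 C=56 D=0 ZF=0 PC=6
Step 17: PC=6 exec 'JNZ 2'. After: A=2 B=32 C=56 D=0 ZF=0 PC=2
Step 18: PC=2 exec 'ADD B, B'. After: A=2 B=64 C=56 D=0 ZF=0 PC=3
Step 19: PC=3 exec 'MUL D, C'. After: A=2 B=64 C=56 D=0 ZF=1 PC=4
Step 20: PC=4 exec 'ADD C, B'. After: A=2 B=64 C=120 D=0 ZF=0 PC=5
Step 21: PC=5 exec 'SUB A, 1'. After: A=1 B=64 C=120 D=0 ZF=0 PC=6
Step 22: PC=6 exec 'JNZ 2'. After: A=1 B=64 C=120 D=0 ZF=0 PC=2
Step 23: PC=2 exec 'ADD B, B'. After: A=1 B=128 C=120 D=0 ZF=0 PC=3
Step 24: PC=3 exec 'MUL D, C'. After: A=1 B=128 C=120 D=0 ZF=1 PC=4
Step 25: PC=4 exec 'ADD C, B'. After: A=1 B=128 C=248 D=0 ZF=0 PC=5
Step 26: PC=5 exec 'SUB A, 1'. After: A=0 B=128 C=248 D=0 ZF=1 PC=6
Step 27: PC=6 exec 'JNZ 2'. After: A=0 B=128 C=248 D=0 ZF=1 PC=7
Step 28: PC=7 exec 'ADD A, 3'. After: A=3 B=128 C=248 D=0 ZF=0 PC=8
Step 29: PC=8 exec 'HALT'. After: A=3 B=128 C=248 D=0 ZF=0 PC=8 HALTED

Answer: 3 128 248 0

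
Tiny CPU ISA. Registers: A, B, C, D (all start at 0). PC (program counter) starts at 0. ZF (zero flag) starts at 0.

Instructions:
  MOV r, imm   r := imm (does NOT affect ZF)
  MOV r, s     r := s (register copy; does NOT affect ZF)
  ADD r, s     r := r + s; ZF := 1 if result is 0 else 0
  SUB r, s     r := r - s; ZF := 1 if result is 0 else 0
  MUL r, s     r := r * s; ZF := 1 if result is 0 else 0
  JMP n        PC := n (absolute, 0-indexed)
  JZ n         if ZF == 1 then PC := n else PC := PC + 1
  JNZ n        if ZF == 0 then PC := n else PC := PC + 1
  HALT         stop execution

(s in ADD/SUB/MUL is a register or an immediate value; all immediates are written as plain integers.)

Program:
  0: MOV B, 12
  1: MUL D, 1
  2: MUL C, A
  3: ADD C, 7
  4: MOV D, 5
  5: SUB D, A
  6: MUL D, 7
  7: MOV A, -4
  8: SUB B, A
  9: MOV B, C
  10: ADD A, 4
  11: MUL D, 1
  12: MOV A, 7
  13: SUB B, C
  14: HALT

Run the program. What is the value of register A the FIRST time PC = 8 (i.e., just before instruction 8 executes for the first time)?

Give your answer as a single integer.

Step 1: PC=0 exec 'MOV B, 12'. After: A=0 B=12 C=0 D=0 ZF=0 PC=1
Step 2: PC=1 exec 'MUL D, 1'. After: A=0 B=12 C=0 D=0 ZF=1 PC=2
Step 3: PC=2 exec 'MUL C, A'. After: A=0 B=12 C=0 D=0 ZF=1 PC=3
Step 4: PC=3 exec 'ADD C, 7'. After: A=0 B=12 C=7 D=0 ZF=0 PC=4
Step 5: PC=4 exec 'MOV D, 5'. After: A=0 B=12 C=7 D=5 ZF=0 PC=5
Step 6: PC=5 exec 'SUB D, A'. After: A=0 B=12 C=7 D=5 ZF=0 PC=6
Step 7: PC=6 exec 'MUL D, 7'. After: A=0 B=12 C=7 D=35 ZF=0 PC=7
Step 8: PC=7 exec 'MOV A, -4'. After: A=-4 B=12 C=7 D=35 ZF=0 PC=8
First time PC=8: A=-4

-4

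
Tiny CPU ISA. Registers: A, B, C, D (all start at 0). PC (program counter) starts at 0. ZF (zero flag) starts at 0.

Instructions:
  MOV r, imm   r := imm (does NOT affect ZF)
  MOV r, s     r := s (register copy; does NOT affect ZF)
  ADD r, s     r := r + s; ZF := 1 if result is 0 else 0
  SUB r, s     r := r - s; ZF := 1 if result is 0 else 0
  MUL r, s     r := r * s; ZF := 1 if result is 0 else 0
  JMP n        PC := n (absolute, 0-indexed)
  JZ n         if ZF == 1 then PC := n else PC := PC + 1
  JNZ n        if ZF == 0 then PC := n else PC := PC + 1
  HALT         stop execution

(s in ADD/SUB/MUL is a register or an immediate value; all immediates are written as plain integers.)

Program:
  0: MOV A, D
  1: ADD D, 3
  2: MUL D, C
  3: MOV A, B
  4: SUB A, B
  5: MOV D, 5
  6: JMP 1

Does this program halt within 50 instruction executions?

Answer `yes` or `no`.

Answer: no

Derivation:
Step 1: PC=0 exec 'MOV A, D'. After: A=0 B=0 C=0 D=0 ZF=0 PC=1
Step 2: PC=1 exec 'ADD D, 3'. After: A=0 B=0 C=0 D=3 ZF=0 PC=2
Step 3: PC=2 exec 'MUL D, C'. After: A=0 B=0 C=0 D=0 ZF=1 PC=3
Step 4: PC=3 exec 'MOV A, B'. After: A=0 B=0 C=0 D=0 ZF=1 PC=4
Step 5: PC=4 exec 'SUB A, B'. After: A=0 B=0 C=0 D=0 ZF=1 PC=5
Step 6: PC=5 exec 'MOV D, 5'. After: A=0 B=0 C=0 D=5 ZF=1 PC=6
Step 7: PC=6 exec 'JMP 1'. After: A=0 B=0 C=0 D=5 ZF=1 PC=1
Step 8: PC=1 exec 'ADD D, 3'. After: A=0 B=0 C=0 D=8 ZF=0 PC=2
Step 9: PC=2 exec 'MUL D, C'. After: A=0 B=0 C=0 D=0 ZF=1 PC=3
State after step 9 equals state after step 3: the program is in a cycle of length 6 and will never halt.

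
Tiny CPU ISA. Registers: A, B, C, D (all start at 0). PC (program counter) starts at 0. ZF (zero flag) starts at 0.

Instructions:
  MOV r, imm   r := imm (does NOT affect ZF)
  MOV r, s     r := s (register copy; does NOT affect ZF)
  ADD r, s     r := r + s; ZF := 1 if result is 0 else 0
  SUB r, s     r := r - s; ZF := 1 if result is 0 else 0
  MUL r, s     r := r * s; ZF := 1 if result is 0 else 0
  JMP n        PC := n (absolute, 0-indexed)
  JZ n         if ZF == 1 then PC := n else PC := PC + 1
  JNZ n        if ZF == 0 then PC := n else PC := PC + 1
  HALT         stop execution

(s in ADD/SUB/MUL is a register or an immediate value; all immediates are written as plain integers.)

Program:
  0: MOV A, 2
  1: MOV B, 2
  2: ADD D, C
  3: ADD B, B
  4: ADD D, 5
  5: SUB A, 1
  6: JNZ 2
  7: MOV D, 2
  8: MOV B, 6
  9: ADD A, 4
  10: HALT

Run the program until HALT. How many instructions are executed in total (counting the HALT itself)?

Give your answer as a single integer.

Step 1: PC=0 exec 'MOV A, 2'. After: A=2 B=0 C=0 D=0 ZF=0 PC=1
Step 2: PC=1 exec 'MOV B, 2'. After: A=2 B=2 C=0 D=0 ZF=0 PC=2
Step 3: PC=2 exec 'ADD D, C'. After: A=2 B=2 C=0 D=0 ZF=1 PC=3
Step 4: PC=3 exec 'ADD B, B'. After: A=2 B=4 C=0 D=0 ZF=0 PC=4
Step 5: PC=4 exec 'ADD D, 5'. After: A=2 B=4 C=0 D=5 ZF=0 PC=5
Step 6: PC=5 exec 'SUB A, 1'. After: A=1 B=4 C=0 D=5 ZF=0 PC=6
Step 7: PC=6 exec 'JNZ 2'. After: A=1 B=4 C=0 D=5 ZF=0 PC=2
Step 8: PC=2 exec 'ADD D, C'. After: A=1 B=4 C=0 D=5 ZF=0 PC=3
Step 9: PC=3 exec 'ADD B, B'. After: A=1 B=8 C=0 D=5 ZF=0 PC=4
Step 10: PC=4 exec 'ADD D, 5'. After: A=1 B=8 C=0 D=10 ZF=0 PC=5
Step 11: PC=5 exec 'SUB A, 1'. After: A=0 B=8 C=0 D=10 ZF=1 PC=6
Step 12: PC=6 exec 'JNZ 2'. After: A=0 B=8 C=0 D=10 ZF=1 PC=7
Step 13: PC=7 exec 'MOV D, 2'. After: A=0 B=8 C=0 D=2 ZF=1 PC=8
Step 14: PC=8 exec 'MOV B, 6'. After: A=0 B=6 C=0 D=2 ZF=1 PC=9
Step 15: PC=9 exec 'ADD A, 4'. After: A=4 B=6 C=0 D=2 ZF=0 PC=10
Step 16: PC=10 exec 'HALT'. After: A=4 B=6 C=0 D=2 ZF=0 PC=10 HALTED
Total instructions executed: 16

Answer: 16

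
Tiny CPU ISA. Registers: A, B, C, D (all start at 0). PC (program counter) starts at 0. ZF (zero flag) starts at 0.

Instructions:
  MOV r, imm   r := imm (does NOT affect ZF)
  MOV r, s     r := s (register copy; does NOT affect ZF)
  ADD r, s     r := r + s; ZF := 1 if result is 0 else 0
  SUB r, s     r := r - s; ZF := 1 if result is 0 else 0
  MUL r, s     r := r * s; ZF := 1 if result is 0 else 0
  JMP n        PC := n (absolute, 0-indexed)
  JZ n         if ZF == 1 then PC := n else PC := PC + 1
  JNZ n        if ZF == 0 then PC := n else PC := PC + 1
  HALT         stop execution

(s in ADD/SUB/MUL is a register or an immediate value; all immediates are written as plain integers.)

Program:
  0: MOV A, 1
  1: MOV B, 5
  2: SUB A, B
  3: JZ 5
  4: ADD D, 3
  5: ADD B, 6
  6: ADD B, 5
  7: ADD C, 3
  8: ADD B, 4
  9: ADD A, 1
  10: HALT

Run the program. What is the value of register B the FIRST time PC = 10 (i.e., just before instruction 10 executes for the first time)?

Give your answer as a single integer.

Step 1: PC=0 exec 'MOV A, 1'. After: A=1 B=0 C=0 D=0 ZF=0 PC=1
Step 2: PC=1 exec 'MOV B, 5'. After: A=1 B=5 C=0 D=0 ZF=0 PC=2
Step 3: PC=2 exec 'SUB A, B'. After: A=-4 B=5 C=0 D=0 ZF=0 PC=3
Step 4: PC=3 exec 'JZ 5'. After: A=-4 B=5 C=0 D=0 ZF=0 PC=4
Step 5: PC=4 exec 'ADD D, 3'. After: A=-4 B=5 C=0 D=3 ZF=0 PC=5
Step 6: PC=5 exec 'ADD B, 6'. After: A=-4 B=11 C=0 D=3 ZF=0 PC=6
Step 7: PC=6 exec 'ADD B, 5'. After: A=-4 B=16 C=0 D=3 ZF=0 PC=7
Step 8: PC=7 exec 'ADD C, 3'. After: A=-4 B=16 C=3 D=3 ZF=0 PC=8
Step 9: PC=8 exec 'ADD B, 4'. After: A=-4 B=20 C=3 D=3 ZF=0 PC=9
Step 10: PC=9 exec 'ADD A, 1'. After: A=-3 B=20 C=3 D=3 ZF=0 PC=10
First time PC=10: B=20

20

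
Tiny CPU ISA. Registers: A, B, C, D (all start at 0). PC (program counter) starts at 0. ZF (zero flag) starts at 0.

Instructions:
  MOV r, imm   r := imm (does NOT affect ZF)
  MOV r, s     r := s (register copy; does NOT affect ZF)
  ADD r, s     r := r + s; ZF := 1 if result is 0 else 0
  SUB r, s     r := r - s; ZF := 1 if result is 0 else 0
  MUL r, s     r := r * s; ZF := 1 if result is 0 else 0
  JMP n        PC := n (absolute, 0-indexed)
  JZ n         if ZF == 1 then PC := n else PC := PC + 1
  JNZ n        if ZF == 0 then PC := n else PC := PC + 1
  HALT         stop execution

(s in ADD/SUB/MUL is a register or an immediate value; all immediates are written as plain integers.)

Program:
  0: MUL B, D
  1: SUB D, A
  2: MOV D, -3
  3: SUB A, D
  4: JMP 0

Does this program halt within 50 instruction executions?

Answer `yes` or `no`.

Step 1: PC=0 exec 'MUL B, D'. After: A=0 B=0 C=0 D=0 ZF=1 PC=1
Step 2: PC=1 exec 'SUB D, A'. After: A=0 B=0 C=0 D=0 ZF=1 PC=2
Step 3: PC=2 exec 'MOV D, -3'. After: A=0 B=0 C=0 D=-3 ZF=1 PC=3
Step 4: PC=3 exec 'SUB A, D'. After: A=3 B=0 C=0 D=-3 ZF=0 PC=4
Step 5: PC=4 exec 'JMP 0'. After: A=3 B=0 C=0 D=-3 ZF=0 PC=0
Step 6: PC=0 exec 'MUL B, D'. After: A=3 B=0 C=0 D=-3 ZF=1 PC=1
Step 7: PC=1 exec 'SUB D, A'. After: A=3 B=0 C=0 D=-6 ZF=0 PC=2
Step 8: PC=2 exec 'MOV D, -3'. After: A=3 B=0 C=0 D=-3 ZF=0 PC=3
Step 9: PC=3 exec 'SUB A, D'. After: A=6 B=0 C=0 D=-3 ZF=0 PC=4
Step 10: PC=4 exec 'JMP 0'. After: A=6 B=0 C=0 D=-3 ZF=0 PC=0
Step 11: PC=0 exec 'MUL B, D'. After: A=6 B=0 C=0 D=-3 ZF=1 PC=1
Step 12: PC=1 exec 'SUB D, A'. After: A=6 B=0 C=0 D=-9 ZF=0 PC=2
Step 13: PC=2 exec 'MOV D, -3'. After: A=6 B=0 C=0 D=-3 ZF=0 PC=3
Step 14: PC=3 exec 'SUB A, D'. After: A=9 B=0 C=0 D=-3 ZF=0 PC=4
Step 15: PC=4 exec 'JMP 0'. After: A=9 B=0 C=0 D=-3 ZF=0 PC=0
After 50 steps: not halted. PC revisits the same instructions with no path to HALT; will never halt.

Answer: no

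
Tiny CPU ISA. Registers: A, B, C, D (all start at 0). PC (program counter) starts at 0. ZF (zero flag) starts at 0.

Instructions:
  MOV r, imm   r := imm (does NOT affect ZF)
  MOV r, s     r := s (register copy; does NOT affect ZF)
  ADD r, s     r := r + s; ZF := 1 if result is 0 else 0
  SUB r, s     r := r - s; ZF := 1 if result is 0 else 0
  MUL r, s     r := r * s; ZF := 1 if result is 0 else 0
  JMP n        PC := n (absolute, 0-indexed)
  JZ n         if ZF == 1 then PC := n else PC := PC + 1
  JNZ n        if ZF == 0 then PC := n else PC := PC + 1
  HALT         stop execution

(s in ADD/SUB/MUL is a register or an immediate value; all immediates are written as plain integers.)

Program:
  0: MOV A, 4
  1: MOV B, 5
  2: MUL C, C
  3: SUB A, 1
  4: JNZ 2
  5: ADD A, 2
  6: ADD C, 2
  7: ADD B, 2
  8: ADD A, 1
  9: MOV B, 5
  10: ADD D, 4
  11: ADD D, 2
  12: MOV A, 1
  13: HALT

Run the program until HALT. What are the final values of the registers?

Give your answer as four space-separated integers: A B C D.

Step 1: PC=0 exec 'MOV A, 4'. After: A=4 B=0 C=0 D=0 ZF=0 PC=1
Step 2: PC=1 exec 'MOV B, 5'. After: A=4 B=5 C=0 D=0 ZF=0 PC=2
Step 3: PC=2 exec 'MUL C, C'. After: A=4 B=5 C=0 D=0 ZF=1 PC=3
Step 4: PC=3 exec 'SUB A, 1'. After: A=3 B=5 C=0 D=0 ZF=0 PC=4
Step 5: PC=4 exec 'JNZ 2'. After: A=3 B=5 C=0 D=0 ZF=0 PC=2
Step 6: PC=2 exec 'MUL C, C'. After: A=3 B=5 C=0 D=0 ZF=1 PC=3
Step 7: PC=3 exec 'SUB A, 1'. After: A=2 B=5 C=0 D=0 ZF=0 PC=4
Step 8: PC=4 exec 'JNZ 2'. After: A=2 B=5 C=0 D=0 ZF=0 PC=2
Step 9: PC=2 exec 'MUL C, C'. After: A=2 B=5 C=0 D=0 ZF=1 PC=3
Step 10: PC=3 exec 'SUB A, 1'. After: A=1 B=5 C=0 D=0 ZF=0 PC=4
Step 11: PC=4 exec 'JNZ 2'. After: A=1 B=5 C=0 D=0 ZF=0 PC=2
Step 12: PC=2 exec 'MUL C, C'. After: A=1 B=5 C=0 D=0 ZF=1 PC=3
Step 13: PC=3 exec 'SUB A, 1'. After: A=0 B=5 C=0 D=0 ZF=1 PC=4
Step 14: PC=4 exec 'JNZ 2'. After: A=0 B=5 C=0 D=0 ZF=1 PC=5
Step 15: PC=5 exec 'ADD A, 2'. After: A=2 B=5 C=0 D=0 ZF=0 PC=6
Step 16: PC=6 exec 'ADD C, 2'. After: A=2 B=5 C=2 D=0 ZF=0 PC=7
Step 17: PC=7 exec 'ADD B, 2'. After: A=2 B=7 C=2 D=0 ZF=0 PC=8
Step 18: PC=8 exec 'ADD A, 1'. After: A=3 B=7 C=2 D=0 ZF=0 PC=9
Step 19: PC=9 exec 'MOV B, 5'. After: A=3 B=5 C=2 D=0 ZF=0 PC=10
Step 20: PC=10 exec 'ADD D, 4'. After: A=3 B=5 C=2 D=4 ZF=0 PC=11
Step 21: PC=11 exec 'ADD D, 2'. After: A=3 B=5 C=2 D=6 ZF=0 PC=12
Step 22: PC=12 exec 'MOV A, 1'. After: A=1 B=5 C=2 D=6 ZF=0 PC=13
Step 23: PC=13 exec 'HALT'. After: A=1 B=5 C=2 D=6 ZF=0 PC=13 HALTED

Answer: 1 5 2 6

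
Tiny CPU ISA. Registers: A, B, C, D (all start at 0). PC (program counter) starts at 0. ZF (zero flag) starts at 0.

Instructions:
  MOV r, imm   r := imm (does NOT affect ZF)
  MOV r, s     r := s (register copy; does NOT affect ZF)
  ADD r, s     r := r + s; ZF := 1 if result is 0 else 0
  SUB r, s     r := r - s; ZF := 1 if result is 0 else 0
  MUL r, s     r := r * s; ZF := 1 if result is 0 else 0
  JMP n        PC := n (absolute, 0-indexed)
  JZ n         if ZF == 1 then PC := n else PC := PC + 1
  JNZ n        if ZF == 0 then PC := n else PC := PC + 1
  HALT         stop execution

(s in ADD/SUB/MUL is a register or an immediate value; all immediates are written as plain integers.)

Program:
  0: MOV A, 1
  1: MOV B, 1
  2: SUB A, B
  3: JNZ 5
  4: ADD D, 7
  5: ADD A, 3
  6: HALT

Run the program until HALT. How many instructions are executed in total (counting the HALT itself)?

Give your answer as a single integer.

Answer: 7

Derivation:
Step 1: PC=0 exec 'MOV A, 1'. After: A=1 B=0 C=0 D=0 ZF=0 PC=1
Step 2: PC=1 exec 'MOV B, 1'. After: A=1 B=1 C=0 D=0 ZF=0 PC=2
Step 3: PC=2 exec 'SUB A, B'. After: A=0 B=1 C=0 D=0 ZF=1 PC=3
Step 4: PC=3 exec 'JNZ 5'. After: A=0 B=1 C=0 D=0 ZF=1 PC=4
Step 5: PC=4 exec 'ADD D, 7'. After: A=0 B=1 C=0 D=7 ZF=0 PC=5
Step 6: PC=5 exec 'ADD A, 3'. After: A=3 B=1 C=0 D=7 ZF=0 PC=6
Step 7: PC=6 exec 'HALT'. After: A=3 B=1 C=0 D=7 ZF=0 PC=6 HALTED
Total instructions executed: 7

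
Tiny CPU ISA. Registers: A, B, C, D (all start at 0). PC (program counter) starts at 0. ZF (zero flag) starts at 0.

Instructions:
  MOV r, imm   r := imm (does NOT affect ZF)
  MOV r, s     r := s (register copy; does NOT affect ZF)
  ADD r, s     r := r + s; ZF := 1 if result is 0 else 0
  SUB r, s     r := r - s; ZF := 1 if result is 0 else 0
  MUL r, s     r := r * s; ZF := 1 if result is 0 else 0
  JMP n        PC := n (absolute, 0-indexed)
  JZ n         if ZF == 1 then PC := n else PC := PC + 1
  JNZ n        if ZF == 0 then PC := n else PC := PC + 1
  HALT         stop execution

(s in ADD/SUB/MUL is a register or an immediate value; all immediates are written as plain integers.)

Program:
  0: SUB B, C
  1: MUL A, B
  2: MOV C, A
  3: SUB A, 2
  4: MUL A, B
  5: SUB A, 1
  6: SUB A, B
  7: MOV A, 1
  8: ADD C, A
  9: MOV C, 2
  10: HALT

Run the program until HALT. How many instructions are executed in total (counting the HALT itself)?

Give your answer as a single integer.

Step 1: PC=0 exec 'SUB B, C'. After: A=0 B=0 C=0 D=0 ZF=1 PC=1
Step 2: PC=1 exec 'MUL A, B'. After: A=0 B=0 C=0 D=0 ZF=1 PC=2
Step 3: PC=2 exec 'MOV C, A'. After: A=0 B=0 C=0 D=0 ZF=1 PC=3
Step 4: PC=3 exec 'SUB A, 2'. After: A=-2 B=0 C=0 D=0 ZF=0 PC=4
Step 5: PC=4 exec 'MUL A, B'. After: A=0 B=0 C=0 D=0 ZF=1 PC=5
Step 6: PC=5 exec 'SUB A, 1'. After: A=-1 B=0 C=0 D=0 ZF=0 PC=6
Step 7: PC=6 exec 'SUB A, B'. After: A=-1 B=0 C=0 D=0 ZF=0 PC=7
Step 8: PC=7 exec 'MOV A, 1'. After: A=1 B=0 C=0 D=0 ZF=0 PC=8
Step 9: PC=8 exec 'ADD C, A'. After: A=1 B=0 C=1 D=0 ZF=0 PC=9
Step 10: PC=9 exec 'MOV C, 2'. After: A=1 B=0 C=2 D=0 ZF=0 PC=10
Step 11: PC=10 exec 'HALT'. After: A=1 B=0 C=2 D=0 ZF=0 PC=10 HALTED
Total instructions executed: 11

Answer: 11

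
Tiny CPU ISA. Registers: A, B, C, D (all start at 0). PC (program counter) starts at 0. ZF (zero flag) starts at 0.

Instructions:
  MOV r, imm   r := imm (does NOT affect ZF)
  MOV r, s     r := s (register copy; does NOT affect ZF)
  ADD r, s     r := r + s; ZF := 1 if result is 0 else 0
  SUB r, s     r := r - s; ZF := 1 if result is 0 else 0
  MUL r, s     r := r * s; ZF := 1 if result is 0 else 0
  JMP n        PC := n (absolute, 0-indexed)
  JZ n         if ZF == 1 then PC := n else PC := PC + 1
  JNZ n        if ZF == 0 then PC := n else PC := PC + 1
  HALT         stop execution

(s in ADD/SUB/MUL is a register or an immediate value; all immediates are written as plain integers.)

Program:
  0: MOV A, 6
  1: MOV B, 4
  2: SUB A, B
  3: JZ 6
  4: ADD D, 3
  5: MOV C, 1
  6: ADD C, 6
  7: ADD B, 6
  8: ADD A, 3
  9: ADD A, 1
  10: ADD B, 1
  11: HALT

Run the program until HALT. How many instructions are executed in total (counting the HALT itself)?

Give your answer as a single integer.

Answer: 12

Derivation:
Step 1: PC=0 exec 'MOV A, 6'. After: A=6 B=0 C=0 D=0 ZF=0 PC=1
Step 2: PC=1 exec 'MOV B, 4'. After: A=6 B=4 C=0 D=0 ZF=0 PC=2
Step 3: PC=2 exec 'SUB A, B'. After: A=2 B=4 C=0 D=0 ZF=0 PC=3
Step 4: PC=3 exec 'JZ 6'. After: A=2 B=4 C=0 D=0 ZF=0 PC=4
Step 5: PC=4 exec 'ADD D, 3'. After: A=2 B=4 C=0 D=3 ZF=0 PC=5
Step 6: PC=5 exec 'MOV C, 1'. After: A=2 B=4 C=1 D=3 ZF=0 PC=6
Step 7: PC=6 exec 'ADD C, 6'. After: A=2 B=4 C=7 D=3 ZF=0 PC=7
Step 8: PC=7 exec 'ADD B, 6'. After: A=2 B=10 C=7 D=3 ZF=0 PC=8
Step 9: PC=8 exec 'ADD A, 3'. After: A=5 B=10 C=7 D=3 ZF=0 PC=9
Step 10: PC=9 exec 'ADD A, 1'. After: A=6 B=10 C=7 D=3 ZF=0 PC=10
Step 11: PC=10 exec 'ADD B, 1'. After: A=6 B=11 C=7 D=3 ZF=0 PC=11
Step 12: PC=11 exec 'HALT'. After: A=6 B=11 C=7 D=3 ZF=0 PC=11 HALTED
Total instructions executed: 12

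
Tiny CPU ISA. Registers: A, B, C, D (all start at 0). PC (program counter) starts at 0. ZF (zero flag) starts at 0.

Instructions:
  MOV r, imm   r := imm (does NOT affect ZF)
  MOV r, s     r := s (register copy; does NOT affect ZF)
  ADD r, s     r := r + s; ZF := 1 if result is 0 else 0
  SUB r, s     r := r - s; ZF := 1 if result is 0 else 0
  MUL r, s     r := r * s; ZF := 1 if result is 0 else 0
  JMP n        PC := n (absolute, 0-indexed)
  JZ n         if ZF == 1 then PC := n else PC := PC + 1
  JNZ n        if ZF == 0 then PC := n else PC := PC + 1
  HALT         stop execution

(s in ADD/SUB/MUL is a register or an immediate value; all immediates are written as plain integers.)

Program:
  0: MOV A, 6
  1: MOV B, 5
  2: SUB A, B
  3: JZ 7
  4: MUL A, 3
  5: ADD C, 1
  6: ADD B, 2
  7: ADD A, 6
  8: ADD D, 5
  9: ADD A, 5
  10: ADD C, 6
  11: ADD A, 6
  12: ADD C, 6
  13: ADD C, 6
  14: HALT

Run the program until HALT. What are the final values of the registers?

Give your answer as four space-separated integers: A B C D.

Step 1: PC=0 exec 'MOV A, 6'. After: A=6 B=0 C=0 D=0 ZF=0 PC=1
Step 2: PC=1 exec 'MOV B, 5'. After: A=6 B=5 C=0 D=0 ZF=0 PC=2
Step 3: PC=2 exec 'SUB A, B'. After: A=1 B=5 C=0 D=0 ZF=0 PC=3
Step 4: PC=3 exec 'JZ 7'. After: A=1 B=5 C=0 D=0 ZF=0 PC=4
Step 5: PC=4 exec 'MUL A, 3'. After: A=3 B=5 C=0 D=0 ZF=0 PC=5
Step 6: PC=5 exec 'ADD C, 1'. After: A=3 B=5 C=1 D=0 ZF=0 PC=6
Step 7: PC=6 exec 'ADD B, 2'. After: A=3 B=7 C=1 D=0 ZF=0 PC=7
Step 8: PC=7 exec 'ADD A, 6'. After: A=9 B=7 C=1 D=0 ZF=0 PC=8
Step 9: PC=8 exec 'ADD D, 5'. After: A=9 B=7 C=1 D=5 ZF=0 PC=9
Step 10: PC=9 exec 'ADD A, 5'. After: A=14 B=7 C=1 D=5 ZF=0 PC=10
Step 11: PC=10 exec 'ADD C, 6'. After: A=14 B=7 C=7 D=5 ZF=0 PC=11
Step 12: PC=11 exec 'ADD A, 6'. After: A=20 B=7 C=7 D=5 ZF=0 PC=12
Step 13: PC=12 exec 'ADD C, 6'. After: A=20 B=7 C=13 D=5 ZF=0 PC=13
Step 14: PC=13 exec 'ADD C, 6'. After: A=20 B=7 C=19 D=5 ZF=0 PC=14
Step 15: PC=14 exec 'HALT'. After: A=20 B=7 C=19 D=5 ZF=0 PC=14 HALTED

Answer: 20 7 19 5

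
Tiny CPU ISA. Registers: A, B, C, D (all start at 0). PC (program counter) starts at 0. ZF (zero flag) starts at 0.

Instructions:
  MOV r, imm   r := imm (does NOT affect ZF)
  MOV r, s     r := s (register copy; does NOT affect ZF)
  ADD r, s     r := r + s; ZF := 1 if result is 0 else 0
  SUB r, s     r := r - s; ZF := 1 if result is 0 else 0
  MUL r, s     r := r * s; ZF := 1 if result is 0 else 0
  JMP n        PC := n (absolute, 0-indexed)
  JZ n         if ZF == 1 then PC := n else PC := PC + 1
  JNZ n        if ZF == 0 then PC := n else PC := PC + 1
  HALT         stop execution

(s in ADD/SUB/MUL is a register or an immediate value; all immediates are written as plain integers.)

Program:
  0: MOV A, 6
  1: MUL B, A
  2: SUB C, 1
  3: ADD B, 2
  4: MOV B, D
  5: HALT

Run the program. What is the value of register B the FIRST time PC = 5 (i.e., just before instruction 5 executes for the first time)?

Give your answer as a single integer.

Step 1: PC=0 exec 'MOV A, 6'. After: A=6 B=0 C=0 D=0 ZF=0 PC=1
Step 2: PC=1 exec 'MUL B, A'. After: A=6 B=0 C=0 D=0 ZF=1 PC=2
Step 3: PC=2 exec 'SUB C, 1'. After: A=6 B=0 C=-1 D=0 ZF=0 PC=3
Step 4: PC=3 exec 'ADD B, 2'. After: A=6 B=2 C=-1 D=0 ZF=0 PC=4
Step 5: PC=4 exec 'MOV B, D'. After: A=6 B=0 C=-1 D=0 ZF=0 PC=5
First time PC=5: B=0

0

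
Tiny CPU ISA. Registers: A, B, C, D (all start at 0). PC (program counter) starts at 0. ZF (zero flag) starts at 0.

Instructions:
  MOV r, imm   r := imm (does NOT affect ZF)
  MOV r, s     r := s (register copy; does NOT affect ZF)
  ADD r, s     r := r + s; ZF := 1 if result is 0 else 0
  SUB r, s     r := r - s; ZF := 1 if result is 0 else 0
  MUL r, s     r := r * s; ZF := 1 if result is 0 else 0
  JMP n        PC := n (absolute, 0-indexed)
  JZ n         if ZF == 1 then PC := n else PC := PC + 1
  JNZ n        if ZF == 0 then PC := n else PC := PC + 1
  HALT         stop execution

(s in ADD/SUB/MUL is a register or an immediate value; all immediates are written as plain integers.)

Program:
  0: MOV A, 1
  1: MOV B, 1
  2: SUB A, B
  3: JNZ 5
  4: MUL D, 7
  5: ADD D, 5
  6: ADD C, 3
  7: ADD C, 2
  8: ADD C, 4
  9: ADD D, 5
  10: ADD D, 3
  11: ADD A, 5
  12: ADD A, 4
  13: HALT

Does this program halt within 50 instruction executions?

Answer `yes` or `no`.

Step 1: PC=0 exec 'MOV A, 1'. After: A=1 B=0 C=0 D=0 ZF=0 PC=1
Step 2: PC=1 exec 'MOV B, 1'. After: A=1 B=1 C=0 D=0 ZF=0 PC=2
Step 3: PC=2 exec 'SUB A, B'. After: A=0 B=1 C=0 D=0 ZF=1 PC=3
Step 4: PC=3 exec 'JNZ 5'. After: A=0 B=1 C=0 D=0 ZF=1 PC=4
Step 5: PC=4 exec 'MUL D, 7'. After: A=0 B=1 C=0 D=0 ZF=1 PC=5
Step 6: PC=5 exec 'ADD D, 5'. After: A=0 B=1 C=0 D=5 ZF=0 PC=6
Step 7: PC=6 exec 'ADD C, 3'. After: A=0 B=1 C=3 D=5 ZF=0 PC=7
Step 8: PC=7 exec 'ADD C, 2'. After: A=0 B=1 C=5 D=5 ZF=0 PC=8
Step 9: PC=8 exec 'ADD C, 4'. After: A=0 B=1 C=9 D=5 ZF=0 PC=9
Step 10: PC=9 exec 'ADD D, 5'. After: A=0 B=1 C=9 D=10 ZF=0 PC=10
Step 11: PC=10 exec 'ADD D, 3'. After: A=0 B=1 C=9 D=13 ZF=0 PC=11
Step 12: PC=11 exec 'ADD A, 5'. After: A=5 B=1 C=9 D=13 ZF=0 PC=12
Step 13: PC=12 exec 'ADD A, 4'. After: A=9 B=1 C=9 D=13 ZF=0 PC=13
Step 14: PC=13 exec 'HALT'. After: A=9 B=1 C=9 D=13 ZF=0 PC=13 HALTED

Answer: yes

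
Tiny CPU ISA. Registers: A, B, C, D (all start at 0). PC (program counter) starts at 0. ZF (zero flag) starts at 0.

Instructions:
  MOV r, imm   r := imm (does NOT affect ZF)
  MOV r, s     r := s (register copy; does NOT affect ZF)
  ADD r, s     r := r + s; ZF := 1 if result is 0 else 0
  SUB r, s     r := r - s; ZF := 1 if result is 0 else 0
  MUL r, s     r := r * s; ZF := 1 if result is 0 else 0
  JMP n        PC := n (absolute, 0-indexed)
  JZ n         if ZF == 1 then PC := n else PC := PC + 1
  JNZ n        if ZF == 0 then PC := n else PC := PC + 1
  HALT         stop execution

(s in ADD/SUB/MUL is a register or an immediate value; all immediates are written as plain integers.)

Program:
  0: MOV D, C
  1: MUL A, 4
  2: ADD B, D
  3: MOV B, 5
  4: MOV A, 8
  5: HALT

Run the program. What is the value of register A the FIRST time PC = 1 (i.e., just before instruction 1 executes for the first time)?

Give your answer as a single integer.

Step 1: PC=0 exec 'MOV D, C'. After: A=0 B=0 C=0 D=0 ZF=0 PC=1
First time PC=1: A=0

0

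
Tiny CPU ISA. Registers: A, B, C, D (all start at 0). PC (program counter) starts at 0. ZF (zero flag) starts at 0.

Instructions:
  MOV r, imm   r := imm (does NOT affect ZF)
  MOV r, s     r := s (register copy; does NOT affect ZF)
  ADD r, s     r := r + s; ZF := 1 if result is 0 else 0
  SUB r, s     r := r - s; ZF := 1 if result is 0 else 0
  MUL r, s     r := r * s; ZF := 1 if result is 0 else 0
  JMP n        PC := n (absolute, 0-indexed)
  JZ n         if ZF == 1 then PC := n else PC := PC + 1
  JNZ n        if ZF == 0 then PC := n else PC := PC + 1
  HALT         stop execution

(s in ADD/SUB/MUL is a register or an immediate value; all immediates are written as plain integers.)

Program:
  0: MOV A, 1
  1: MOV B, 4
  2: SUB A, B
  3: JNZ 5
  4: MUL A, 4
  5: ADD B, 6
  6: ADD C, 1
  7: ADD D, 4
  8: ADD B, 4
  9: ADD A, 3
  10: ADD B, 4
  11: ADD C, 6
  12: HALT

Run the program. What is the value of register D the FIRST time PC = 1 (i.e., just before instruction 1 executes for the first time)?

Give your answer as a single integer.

Step 1: PC=0 exec 'MOV A, 1'. After: A=1 B=0 C=0 D=0 ZF=0 PC=1
First time PC=1: D=0

0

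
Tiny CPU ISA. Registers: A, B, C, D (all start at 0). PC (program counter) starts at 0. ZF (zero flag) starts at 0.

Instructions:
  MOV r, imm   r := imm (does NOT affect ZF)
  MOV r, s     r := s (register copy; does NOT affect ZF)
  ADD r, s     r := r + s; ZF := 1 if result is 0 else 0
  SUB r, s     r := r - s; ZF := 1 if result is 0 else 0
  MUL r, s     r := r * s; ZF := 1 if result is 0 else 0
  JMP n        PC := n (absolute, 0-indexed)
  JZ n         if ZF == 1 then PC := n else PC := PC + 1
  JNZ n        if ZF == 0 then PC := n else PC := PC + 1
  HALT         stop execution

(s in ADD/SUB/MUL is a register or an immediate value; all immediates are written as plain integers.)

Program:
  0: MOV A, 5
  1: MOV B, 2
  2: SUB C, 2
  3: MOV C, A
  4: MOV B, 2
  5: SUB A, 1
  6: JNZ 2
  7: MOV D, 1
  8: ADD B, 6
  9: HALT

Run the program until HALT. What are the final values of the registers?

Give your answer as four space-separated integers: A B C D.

Step 1: PC=0 exec 'MOV A, 5'. After: A=5 B=0 C=0 D=0 ZF=0 PC=1
Step 2: PC=1 exec 'MOV B, 2'. After: A=5 B=2 C=0 D=0 ZF=0 PC=2
Step 3: PC=2 exec 'SUB C, 2'. After: A=5 B=2 C=-2 D=0 ZF=0 PC=3
Step 4: PC=3 exec 'MOV C, A'. After: A=5 B=2 C=5 D=0 ZF=0 PC=4
Step 5: PC=4 exec 'MOV B, 2'. After: A=5 B=2 C=5 D=0 ZF=0 PC=5
Step 6: PC=5 exec 'SUB A, 1'. After: A=4 B=2 C=5 D=0 ZF=0 PC=6
Step 7: PC=6 exec 'JNZ 2'. After: A=4 B=2 C=5 D=0 ZF=0 PC=2
Step 8: PC=2 exec 'SUB C, 2'. After: A=4 B=2 C=3 D=0 ZF=0 PC=3
Step 9: PC=3 exec 'MOV C, A'. After: A=4 B=2 C=4 D=0 ZF=0 PC=4
Step 10: PC=4 exec 'MOV B, 2'. After: A=4 B=2 C=4 D=0 ZF=0 PC=5
Step 11: PC=5 exec 'SUB A, 1'. After: A=3 B=2 C=4 D=0 ZF=0 PC=6
Step 12: PC=6 exec 'JNZ 2'. After: A=3 B=2 C=4 D=0 ZF=0 PC=2
Step 13: PC=2 exec 'SUB C, 2'. After: A=3 B=2 C=2 D=0 ZF=0 PC=3
Step 14: PC=3 exec 'MOV C, A'. After: A=3 B=2 C=3 D=0 ZF=0 PC=4
Step 15: PC=4 exec 'MOV B, 2'. After: A=3 B=2 C=3 D=0 ZF=0 PC=5
Step 16: PC=5 exec 'SUB A, 1'. After: A=2 B=2 C=3 D=0 ZF=0 PC=6
Step 17: PC=6 exec 'JNZ 2'. After: A=2 B=2 C=3 D=0 ZF=0 PC=2
Step 18: PC=2 exec 'SUB C, 2'. After: A=2 B=2 C=1 D=0 ZF=0 PC=3
Step 19: PC=3 exec 'MOV C, A'. After: A=2 B=2 C=2 D=0 ZF=0 PC=4
Step 20: PC=4 exec 'MOV B, 2'. After: A=2 B=2 C=2 D=0 ZF=0 PC=5
Step 21: PC=5 exec 'SUB A, 1'. After: A=1 B=2 C=2 D=0 ZF=0 PC=6
Step 22: PC=6 exec 'JNZ 2'. After: A=1 B=2 C=2 D=0 ZF=0 PC=2
Step 23: PC=2 exec 'SUB C, 2'. After: A=1 B=2 C=0 D=0 ZF=1 PC=3
Step 24: PC=3 exec 'MOV C, A'. After: A=1 B=2 C=1 D=0 ZF=1 PC=4
Step 25: PC=4 exec 'MOV B, 2'. After: A=1 B=2 C=1 D=0 ZF=1 PC=5
Step 26: PC=5 exec 'SUB A, 1'. After: A=0 B=2 C=1 D=0 ZF=1 PC=6
Step 27: PC=6 exec 'JNZ 2'. After: A=0 B=2 C=1 D=0 ZF=1 PC=7
Step 28: PC=7 exec 'MOV D, 1'. After: A=0 B=2 C=1 D=1 ZF=1 PC=8
Step 29: PC=8 exec 'ADD B, 6'. After: A=0 B=8 C=1 D=1 ZF=0 PC=9
Step 30: PC=9 exec 'HALT'. After: A=0 B=8 C=1 D=1 ZF=0 PC=9 HALTED

Answer: 0 8 1 1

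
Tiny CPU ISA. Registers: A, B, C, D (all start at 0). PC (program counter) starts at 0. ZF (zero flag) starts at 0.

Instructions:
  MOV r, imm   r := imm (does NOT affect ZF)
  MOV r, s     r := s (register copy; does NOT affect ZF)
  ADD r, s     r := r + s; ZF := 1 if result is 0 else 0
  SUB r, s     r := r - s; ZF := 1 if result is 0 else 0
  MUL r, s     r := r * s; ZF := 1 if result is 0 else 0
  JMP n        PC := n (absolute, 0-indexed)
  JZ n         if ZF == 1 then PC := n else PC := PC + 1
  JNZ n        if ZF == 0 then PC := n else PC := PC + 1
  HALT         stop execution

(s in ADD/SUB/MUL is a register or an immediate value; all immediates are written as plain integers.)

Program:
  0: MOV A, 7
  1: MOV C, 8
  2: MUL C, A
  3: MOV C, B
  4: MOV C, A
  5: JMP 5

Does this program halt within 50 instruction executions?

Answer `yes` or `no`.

Step 1: PC=0 exec 'MOV A, 7'. After: A=7 B=0 C=0 D=0 ZF=0 PC=1
Step 2: PC=1 exec 'MOV C, 8'. After: A=7 B=0 C=8 D=0 ZF=0 PC=2
Step 3: PC=2 exec 'MUL C, A'. After: A=7 B=0 C=56 D=0 ZF=0 PC=3
Step 4: PC=3 exec 'MOV C, B'. After: A=7 B=0 C=0 D=0 ZF=0 PC=4
Step 5: PC=4 exec 'MOV C, A'. After: A=7 B=0 C=7 D=0 ZF=0 PC=5
Step 6: PC=5 exec 'JMP 5'. After: A=7 B=0 C=7 D=0 ZF=0 PC=5
State after step 6 equals state after step 5: the program is in a cycle of length 1 and will never halt.

Answer: no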